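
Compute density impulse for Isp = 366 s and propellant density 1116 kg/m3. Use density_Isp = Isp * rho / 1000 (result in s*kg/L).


rho*Isp = 366 * 1116 / 1000 = 408 s*kg/L

408 s*kg/L


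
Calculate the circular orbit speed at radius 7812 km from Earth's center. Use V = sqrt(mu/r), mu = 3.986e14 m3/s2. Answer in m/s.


V = sqrt(3.986e14 / 7812000) = 7143 m/s

7143 m/s


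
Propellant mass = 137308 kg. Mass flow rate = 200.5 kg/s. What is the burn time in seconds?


tb = 137308 / 200.5 = 684.8 s

684.8 s


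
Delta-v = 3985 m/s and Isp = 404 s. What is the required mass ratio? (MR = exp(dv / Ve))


Ve = 404 * 9.81 = 3963.24 m/s
MR = exp(3985 / 3963.24) = 2.733

2.733


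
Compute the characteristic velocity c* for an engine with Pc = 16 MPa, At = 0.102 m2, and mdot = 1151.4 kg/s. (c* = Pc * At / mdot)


c* = 16e6 * 0.102 / 1151.4 = 1417 m/s

1417 m/s


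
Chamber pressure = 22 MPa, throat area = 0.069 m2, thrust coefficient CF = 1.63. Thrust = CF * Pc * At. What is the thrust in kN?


F = 1.63 * 22e6 * 0.069 = 2.4743e+06 N = 2474.3 kN

2474.3 kN


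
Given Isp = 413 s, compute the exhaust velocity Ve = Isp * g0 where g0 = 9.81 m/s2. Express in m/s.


Ve = Isp * g0 = 413 * 9.81 = 4051.5 m/s

4051.5 m/s


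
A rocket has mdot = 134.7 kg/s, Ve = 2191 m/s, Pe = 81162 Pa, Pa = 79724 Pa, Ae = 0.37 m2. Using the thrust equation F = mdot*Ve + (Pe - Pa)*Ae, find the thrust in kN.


F = 134.7 * 2191 + (81162 - 79724) * 0.37 = 295660.0 N = 295.7 kN

295.7 kN


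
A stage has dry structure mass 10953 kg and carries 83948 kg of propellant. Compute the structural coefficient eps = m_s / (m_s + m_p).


eps = 10953 / (10953 + 83948) = 0.1154

0.1154


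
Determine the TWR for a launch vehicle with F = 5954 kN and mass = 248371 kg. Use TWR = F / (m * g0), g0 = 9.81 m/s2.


TWR = 5954000 / (248371 * 9.81) = 2.44

2.44


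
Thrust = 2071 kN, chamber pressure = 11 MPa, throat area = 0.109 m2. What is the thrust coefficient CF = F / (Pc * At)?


CF = 2071000 / (11e6 * 0.109) = 1.73

1.73


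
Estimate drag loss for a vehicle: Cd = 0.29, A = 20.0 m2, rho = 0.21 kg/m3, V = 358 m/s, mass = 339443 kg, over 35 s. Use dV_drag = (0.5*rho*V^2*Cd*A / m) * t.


D = 0.5 * 0.21 * 358^2 * 0.29 * 20.0 = 78051.88 N
a = 78051.88 / 339443 = 0.2299 m/s2
dV = 0.2299 * 35 = 8.0 m/s

8.0 m/s


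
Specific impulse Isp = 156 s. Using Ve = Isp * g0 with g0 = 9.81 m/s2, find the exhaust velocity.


Ve = Isp * g0 = 156 * 9.81 = 1530.4 m/s

1530.4 m/s


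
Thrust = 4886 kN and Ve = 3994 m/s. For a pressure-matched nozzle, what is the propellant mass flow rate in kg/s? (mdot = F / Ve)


mdot = F / Ve = 4886000 / 3994 = 1223.3 kg/s

1223.3 kg/s


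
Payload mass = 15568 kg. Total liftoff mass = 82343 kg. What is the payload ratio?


PR = 15568 / 82343 = 0.1891

0.1891


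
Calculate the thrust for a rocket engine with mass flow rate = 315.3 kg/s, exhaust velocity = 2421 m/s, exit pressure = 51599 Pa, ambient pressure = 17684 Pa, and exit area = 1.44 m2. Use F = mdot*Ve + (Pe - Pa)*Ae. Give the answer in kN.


F = 315.3 * 2421 + (51599 - 17684) * 1.44 = 812179.0 N = 812.2 kN

812.2 kN


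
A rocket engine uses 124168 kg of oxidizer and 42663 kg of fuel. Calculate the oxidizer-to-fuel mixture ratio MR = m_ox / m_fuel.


MR = 124168 / 42663 = 2.91

2.91


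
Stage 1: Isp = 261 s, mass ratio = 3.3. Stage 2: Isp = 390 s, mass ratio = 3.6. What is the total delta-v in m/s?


dV1 = 261 * 9.81 * ln(3.3) = 3056.9 m/s
dV2 = 390 * 9.81 * ln(3.6) = 4900.7 m/s
Total dV = 3056.9 + 4900.7 = 7957.6 m/s ~ 7958 m/s

7958 m/s


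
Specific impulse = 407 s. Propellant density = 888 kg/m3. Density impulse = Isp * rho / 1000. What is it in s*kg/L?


rho*Isp = 407 * 888 / 1000 = 361 s*kg/L

361 s*kg/L


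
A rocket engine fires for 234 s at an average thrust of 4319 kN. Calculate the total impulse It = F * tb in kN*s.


It = 4319 * 234 = 1010646 kN*s

1010646 kN*s


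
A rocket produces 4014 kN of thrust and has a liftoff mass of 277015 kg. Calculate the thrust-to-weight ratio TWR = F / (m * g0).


TWR = 4014000 / (277015 * 9.81) = 1.48

1.48


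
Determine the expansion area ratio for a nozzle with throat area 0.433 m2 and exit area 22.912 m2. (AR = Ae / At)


AR = 22.912 / 0.433 = 52.9

52.9


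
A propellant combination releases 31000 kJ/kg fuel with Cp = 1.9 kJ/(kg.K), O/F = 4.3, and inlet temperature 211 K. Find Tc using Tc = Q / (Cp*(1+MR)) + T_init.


Tc = 31000 / (1.9 * (1 + 4.3)) + 211 = 3289 K

3289 K


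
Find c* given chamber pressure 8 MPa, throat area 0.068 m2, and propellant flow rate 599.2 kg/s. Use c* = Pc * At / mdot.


c* = 8e6 * 0.068 / 599.2 = 908 m/s

908 m/s


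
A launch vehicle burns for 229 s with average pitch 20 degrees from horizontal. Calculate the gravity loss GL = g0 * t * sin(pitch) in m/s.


GL = 9.81 * 229 * sin(20 deg) = 768 m/s

768 m/s


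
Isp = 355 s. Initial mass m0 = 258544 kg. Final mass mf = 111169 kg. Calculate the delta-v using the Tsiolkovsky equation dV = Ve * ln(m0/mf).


Ve = 355 * 9.81 = 3482.55 m/s
dV = 3482.55 * ln(258544/111169) = 2939 m/s

2939 m/s


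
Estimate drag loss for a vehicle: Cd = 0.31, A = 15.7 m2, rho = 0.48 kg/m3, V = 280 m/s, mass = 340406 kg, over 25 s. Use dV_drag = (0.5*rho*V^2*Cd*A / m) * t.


D = 0.5 * 0.48 * 280^2 * 0.31 * 15.7 = 91577.47 N
a = 91577.47 / 340406 = 0.269 m/s2
dV = 0.269 * 25 = 6.7 m/s

6.7 m/s


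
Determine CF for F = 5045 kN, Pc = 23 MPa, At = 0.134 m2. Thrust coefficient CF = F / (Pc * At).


CF = 5045000 / (23e6 * 0.134) = 1.64

1.64


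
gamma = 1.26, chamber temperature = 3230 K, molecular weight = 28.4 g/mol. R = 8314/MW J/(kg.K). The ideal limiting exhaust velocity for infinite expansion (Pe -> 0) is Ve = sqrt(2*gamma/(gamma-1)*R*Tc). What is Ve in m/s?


R = 8314 / 28.4 = 292.75 J/(kg.K)
Ve = sqrt(2 * 1.26 / (1.26 - 1) * 292.75 * 3230) = 3027 m/s

3027 m/s


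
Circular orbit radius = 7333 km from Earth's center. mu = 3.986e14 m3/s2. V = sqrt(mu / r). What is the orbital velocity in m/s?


V = sqrt(3.986e14 / 7333000) = 7373 m/s

7373 m/s


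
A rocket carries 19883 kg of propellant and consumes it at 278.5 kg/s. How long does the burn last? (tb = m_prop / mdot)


tb = 19883 / 278.5 = 71.4 s

71.4 s


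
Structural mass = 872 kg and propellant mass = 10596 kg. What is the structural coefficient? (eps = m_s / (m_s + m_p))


eps = 872 / (872 + 10596) = 0.076

0.076


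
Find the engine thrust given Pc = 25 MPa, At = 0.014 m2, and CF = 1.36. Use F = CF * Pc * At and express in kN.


F = 1.36 * 25e6 * 0.014 = 476000.0 N = 476.0 kN

476.0 kN


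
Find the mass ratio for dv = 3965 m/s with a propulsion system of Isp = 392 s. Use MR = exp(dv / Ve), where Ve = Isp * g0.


Ve = 392 * 9.81 = 3845.52 m/s
MR = exp(3965 / 3845.52) = 2.804

2.804


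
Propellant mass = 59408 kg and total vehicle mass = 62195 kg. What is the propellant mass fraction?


PMF = 59408 / 62195 = 0.955

0.955


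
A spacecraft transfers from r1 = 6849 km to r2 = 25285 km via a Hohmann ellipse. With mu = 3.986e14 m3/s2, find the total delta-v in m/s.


V1 = sqrt(mu/r1) = 7628.78 m/s
dV1 = V1*(sqrt(2*r2/(r1+r2)) - 1) = 1941.38 m/s
V2 = sqrt(mu/r2) = 3970.43 m/s
dV2 = V2*(1 - sqrt(2*r1/(r1+r2))) = 1378.14 m/s
Total dV = 3320 m/s

3320 m/s


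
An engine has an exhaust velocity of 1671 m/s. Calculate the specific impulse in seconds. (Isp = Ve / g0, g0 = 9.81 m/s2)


Isp = Ve / g0 = 1671 / 9.81 = 170.3 s

170.3 s


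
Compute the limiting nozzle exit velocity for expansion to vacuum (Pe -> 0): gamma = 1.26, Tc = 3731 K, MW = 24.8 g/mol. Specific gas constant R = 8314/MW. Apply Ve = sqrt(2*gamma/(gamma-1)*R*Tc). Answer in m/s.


R = 8314 / 24.8 = 335.24 J/(kg.K)
Ve = sqrt(2 * 1.26 / (1.26 - 1) * 335.24 * 3731) = 3482 m/s

3482 m/s


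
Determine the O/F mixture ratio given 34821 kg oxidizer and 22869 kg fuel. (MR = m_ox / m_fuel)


MR = 34821 / 22869 = 1.52

1.52


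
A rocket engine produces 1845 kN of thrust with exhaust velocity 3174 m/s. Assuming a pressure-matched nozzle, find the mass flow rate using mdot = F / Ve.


mdot = F / Ve = 1845000 / 3174 = 581.3 kg/s

581.3 kg/s


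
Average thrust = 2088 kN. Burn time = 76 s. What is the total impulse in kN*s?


It = 2088 * 76 = 158688 kN*s

158688 kN*s


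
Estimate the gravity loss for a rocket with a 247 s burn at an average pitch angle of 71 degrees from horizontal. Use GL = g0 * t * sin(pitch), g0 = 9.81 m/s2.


GL = 9.81 * 247 * sin(71 deg) = 2291 m/s

2291 m/s


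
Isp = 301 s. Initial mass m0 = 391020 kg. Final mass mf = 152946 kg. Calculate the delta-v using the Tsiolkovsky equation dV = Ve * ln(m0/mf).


Ve = 301 * 9.81 = 2952.81 m/s
dV = 2952.81 * ln(391020/152946) = 2772 m/s

2772 m/s


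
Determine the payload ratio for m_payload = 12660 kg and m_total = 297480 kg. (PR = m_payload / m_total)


PR = 12660 / 297480 = 0.0426

0.0426


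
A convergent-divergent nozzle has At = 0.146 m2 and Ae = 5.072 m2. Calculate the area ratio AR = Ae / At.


AR = 5.072 / 0.146 = 34.7

34.7


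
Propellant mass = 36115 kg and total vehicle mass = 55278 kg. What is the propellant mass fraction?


PMF = 36115 / 55278 = 0.653

0.653


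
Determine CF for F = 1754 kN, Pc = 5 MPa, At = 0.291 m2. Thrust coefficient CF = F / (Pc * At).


CF = 1754000 / (5e6 * 0.291) = 1.21

1.21


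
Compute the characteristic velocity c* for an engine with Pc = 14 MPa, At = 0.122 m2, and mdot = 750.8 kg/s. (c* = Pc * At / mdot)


c* = 14e6 * 0.122 / 750.8 = 2275 m/s

2275 m/s


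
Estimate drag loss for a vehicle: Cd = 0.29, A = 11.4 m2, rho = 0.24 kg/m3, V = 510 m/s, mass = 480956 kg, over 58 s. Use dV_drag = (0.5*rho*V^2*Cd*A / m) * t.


D = 0.5 * 0.24 * 510^2 * 0.29 * 11.4 = 103186.87 N
a = 103186.87 / 480956 = 0.2145 m/s2
dV = 0.2145 * 58 = 12.4 m/s

12.4 m/s


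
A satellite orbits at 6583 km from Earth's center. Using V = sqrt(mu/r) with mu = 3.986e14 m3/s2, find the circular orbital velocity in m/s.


V = sqrt(3.986e14 / 6583000) = 7781 m/s

7781 m/s


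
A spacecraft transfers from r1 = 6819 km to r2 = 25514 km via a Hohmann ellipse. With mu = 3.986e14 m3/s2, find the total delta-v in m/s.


V1 = sqrt(mu/r1) = 7645.54 m/s
dV1 = V1*(sqrt(2*r2/(r1+r2)) - 1) = 1959.29 m/s
V2 = sqrt(mu/r2) = 3952.57 m/s
dV2 = V2*(1 - sqrt(2*r1/(r1+r2))) = 1385.53 m/s
Total dV = 3345 m/s

3345 m/s


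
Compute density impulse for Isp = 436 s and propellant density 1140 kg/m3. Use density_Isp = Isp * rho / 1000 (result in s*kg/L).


rho*Isp = 436 * 1140 / 1000 = 497 s*kg/L

497 s*kg/L


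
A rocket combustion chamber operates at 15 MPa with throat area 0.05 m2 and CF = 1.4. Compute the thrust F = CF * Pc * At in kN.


F = 1.4 * 15e6 * 0.05 = 1.0500e+06 N = 1050.0 kN

1050.0 kN


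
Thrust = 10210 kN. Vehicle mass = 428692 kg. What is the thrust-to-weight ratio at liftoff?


TWR = 10210000 / (428692 * 9.81) = 2.43

2.43


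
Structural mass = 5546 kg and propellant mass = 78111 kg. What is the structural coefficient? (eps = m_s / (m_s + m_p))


eps = 5546 / (5546 + 78111) = 0.0663

0.0663


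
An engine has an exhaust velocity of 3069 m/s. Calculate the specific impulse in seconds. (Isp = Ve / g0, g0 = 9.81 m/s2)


Isp = Ve / g0 = 3069 / 9.81 = 312.8 s

312.8 s


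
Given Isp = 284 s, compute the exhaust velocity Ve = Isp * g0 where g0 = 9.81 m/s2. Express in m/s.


Ve = Isp * g0 = 284 * 9.81 = 2786.0 m/s

2786.0 m/s


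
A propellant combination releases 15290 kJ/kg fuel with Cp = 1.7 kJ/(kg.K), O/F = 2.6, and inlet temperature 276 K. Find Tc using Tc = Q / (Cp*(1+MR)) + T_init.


Tc = 15290 / (1.7 * (1 + 2.6)) + 276 = 2774 K

2774 K


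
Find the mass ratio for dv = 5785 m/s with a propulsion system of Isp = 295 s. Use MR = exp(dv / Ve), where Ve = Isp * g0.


Ve = 295 * 9.81 = 2893.95 m/s
MR = exp(5785 / 2893.95) = 7.382

7.382


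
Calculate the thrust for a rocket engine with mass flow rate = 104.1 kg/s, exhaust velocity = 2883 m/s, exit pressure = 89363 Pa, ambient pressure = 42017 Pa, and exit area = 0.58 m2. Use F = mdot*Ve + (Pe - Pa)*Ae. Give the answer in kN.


F = 104.1 * 2883 + (89363 - 42017) * 0.58 = 327581.0 N = 327.6 kN

327.6 kN


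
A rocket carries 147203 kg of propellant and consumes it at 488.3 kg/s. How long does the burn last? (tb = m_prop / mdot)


tb = 147203 / 488.3 = 301.5 s

301.5 s


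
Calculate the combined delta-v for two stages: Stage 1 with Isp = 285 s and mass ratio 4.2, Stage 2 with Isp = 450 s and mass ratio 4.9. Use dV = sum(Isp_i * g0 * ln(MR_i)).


dV1 = 285 * 9.81 * ln(4.2) = 4012.3 m/s
dV2 = 450 * 9.81 * ln(4.9) = 7015.7 m/s
Total dV = 4012.3 + 7015.7 = 11028.0 m/s ~ 11028 m/s

11028 m/s


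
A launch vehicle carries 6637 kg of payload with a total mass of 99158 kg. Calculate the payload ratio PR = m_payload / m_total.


PR = 6637 / 99158 = 0.0669

0.0669


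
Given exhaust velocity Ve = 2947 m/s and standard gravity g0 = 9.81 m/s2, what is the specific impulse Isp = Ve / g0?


Isp = Ve / g0 = 2947 / 9.81 = 300.4 s

300.4 s


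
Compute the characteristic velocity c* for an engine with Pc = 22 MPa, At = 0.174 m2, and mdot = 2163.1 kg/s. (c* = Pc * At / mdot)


c* = 22e6 * 0.174 / 2163.1 = 1770 m/s

1770 m/s


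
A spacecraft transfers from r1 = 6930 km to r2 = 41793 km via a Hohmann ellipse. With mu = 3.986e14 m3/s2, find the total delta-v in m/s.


V1 = sqrt(mu/r1) = 7584.06 m/s
dV1 = V1*(sqrt(2*r2/(r1+r2)) - 1) = 2349.42 m/s
V2 = sqrt(mu/r2) = 3088.28 m/s
dV2 = V2*(1 - sqrt(2*r1/(r1+r2))) = 1441.14 m/s
Total dV = 3791 m/s

3791 m/s


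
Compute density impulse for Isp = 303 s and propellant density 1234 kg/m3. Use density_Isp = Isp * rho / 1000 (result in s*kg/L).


rho*Isp = 303 * 1234 / 1000 = 374 s*kg/L

374 s*kg/L


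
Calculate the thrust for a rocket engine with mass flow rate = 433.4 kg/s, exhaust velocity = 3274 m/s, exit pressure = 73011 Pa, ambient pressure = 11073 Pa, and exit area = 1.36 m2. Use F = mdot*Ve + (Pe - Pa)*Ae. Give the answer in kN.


F = 433.4 * 3274 + (73011 - 11073) * 1.36 = 1.5032e+06 N = 1503.2 kN

1503.2 kN


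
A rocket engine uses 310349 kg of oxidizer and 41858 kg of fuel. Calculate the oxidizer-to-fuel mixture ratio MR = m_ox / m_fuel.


MR = 310349 / 41858 = 7.41

7.41


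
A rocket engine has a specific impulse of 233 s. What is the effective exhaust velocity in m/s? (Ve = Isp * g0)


Ve = Isp * g0 = 233 * 9.81 = 2285.7 m/s

2285.7 m/s


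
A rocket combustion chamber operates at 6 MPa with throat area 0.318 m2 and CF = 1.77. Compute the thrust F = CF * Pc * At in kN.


F = 1.77 * 6e6 * 0.318 = 3.3772e+06 N = 3377.2 kN

3377.2 kN


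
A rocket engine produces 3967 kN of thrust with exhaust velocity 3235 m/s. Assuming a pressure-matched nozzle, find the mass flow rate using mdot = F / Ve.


mdot = F / Ve = 3967000 / 3235 = 1226.3 kg/s

1226.3 kg/s


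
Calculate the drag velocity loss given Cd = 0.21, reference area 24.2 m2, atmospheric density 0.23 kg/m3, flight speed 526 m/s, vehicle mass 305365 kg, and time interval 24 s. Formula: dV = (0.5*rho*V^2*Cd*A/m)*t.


D = 0.5 * 0.23 * 526^2 * 0.21 * 24.2 = 161697.75 N
a = 161697.75 / 305365 = 0.5295 m/s2
dV = 0.5295 * 24 = 12.7 m/s

12.7 m/s


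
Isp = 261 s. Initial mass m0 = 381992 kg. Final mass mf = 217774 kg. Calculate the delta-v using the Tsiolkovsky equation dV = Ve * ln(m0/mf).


Ve = 261 * 9.81 = 2560.41 m/s
dV = 2560.41 * ln(381992/217774) = 1439 m/s

1439 m/s


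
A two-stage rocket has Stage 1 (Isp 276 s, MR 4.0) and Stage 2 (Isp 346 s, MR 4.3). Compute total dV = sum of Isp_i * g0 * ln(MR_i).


dV1 = 276 * 9.81 * ln(4.0) = 3753.5 m/s
dV2 = 346 * 9.81 * ln(4.3) = 4950.9 m/s
Total dV = 3753.5 + 4950.9 = 8704.4 m/s ~ 8704 m/s

8704 m/s


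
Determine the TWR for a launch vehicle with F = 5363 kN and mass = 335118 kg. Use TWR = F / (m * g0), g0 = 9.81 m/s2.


TWR = 5363000 / (335118 * 9.81) = 1.63

1.63


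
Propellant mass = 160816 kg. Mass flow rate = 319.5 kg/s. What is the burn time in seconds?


tb = 160816 / 319.5 = 503.3 s

503.3 s


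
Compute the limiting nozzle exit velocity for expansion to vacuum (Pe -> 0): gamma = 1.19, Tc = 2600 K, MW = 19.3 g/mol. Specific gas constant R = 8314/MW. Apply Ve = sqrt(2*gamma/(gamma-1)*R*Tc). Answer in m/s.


R = 8314 / 19.3 = 430.78 J/(kg.K)
Ve = sqrt(2 * 1.19 / (1.19 - 1) * 430.78 * 2600) = 3746 m/s

3746 m/s


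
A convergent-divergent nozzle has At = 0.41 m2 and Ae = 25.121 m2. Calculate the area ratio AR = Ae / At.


AR = 25.121 / 0.41 = 61.3

61.3


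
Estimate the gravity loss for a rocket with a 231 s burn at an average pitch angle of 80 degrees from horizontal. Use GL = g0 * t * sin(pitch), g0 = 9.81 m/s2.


GL = 9.81 * 231 * sin(80 deg) = 2232 m/s

2232 m/s


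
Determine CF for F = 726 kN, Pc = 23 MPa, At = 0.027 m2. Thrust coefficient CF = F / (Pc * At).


CF = 726000 / (23e6 * 0.027) = 1.17

1.17


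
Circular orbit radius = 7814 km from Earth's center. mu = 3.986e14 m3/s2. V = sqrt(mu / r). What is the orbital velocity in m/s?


V = sqrt(3.986e14 / 7814000) = 7142 m/s

7142 m/s


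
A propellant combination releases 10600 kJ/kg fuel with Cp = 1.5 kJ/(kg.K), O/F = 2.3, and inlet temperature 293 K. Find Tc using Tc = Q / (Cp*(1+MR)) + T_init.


Tc = 10600 / (1.5 * (1 + 2.3)) + 293 = 2434 K

2434 K


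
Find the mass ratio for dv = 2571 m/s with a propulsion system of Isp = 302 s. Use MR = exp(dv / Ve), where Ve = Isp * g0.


Ve = 302 * 9.81 = 2962.62 m/s
MR = exp(2571 / 2962.62) = 2.382

2.382


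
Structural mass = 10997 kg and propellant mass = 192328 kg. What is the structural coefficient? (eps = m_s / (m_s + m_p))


eps = 10997 / (10997 + 192328) = 0.0541

0.0541


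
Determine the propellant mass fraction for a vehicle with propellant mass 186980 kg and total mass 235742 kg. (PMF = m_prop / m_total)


PMF = 186980 / 235742 = 0.793

0.793


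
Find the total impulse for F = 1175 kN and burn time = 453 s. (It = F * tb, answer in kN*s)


It = 1175 * 453 = 532275 kN*s

532275 kN*s


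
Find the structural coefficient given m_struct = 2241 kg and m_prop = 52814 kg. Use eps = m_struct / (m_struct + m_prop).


eps = 2241 / (2241 + 52814) = 0.0407

0.0407


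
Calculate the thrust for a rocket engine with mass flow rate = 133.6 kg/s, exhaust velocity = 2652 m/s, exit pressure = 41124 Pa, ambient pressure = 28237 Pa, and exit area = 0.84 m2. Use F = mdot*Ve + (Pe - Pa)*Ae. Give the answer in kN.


F = 133.6 * 2652 + (41124 - 28237) * 0.84 = 365132.0 N = 365.1 kN

365.1 kN


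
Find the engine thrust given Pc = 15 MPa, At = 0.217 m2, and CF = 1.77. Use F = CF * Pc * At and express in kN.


F = 1.77 * 15e6 * 0.217 = 5.7614e+06 N = 5761.4 kN

5761.4 kN


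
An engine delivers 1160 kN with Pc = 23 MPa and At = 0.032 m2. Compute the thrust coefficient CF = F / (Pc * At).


CF = 1160000 / (23e6 * 0.032) = 1.58

1.58


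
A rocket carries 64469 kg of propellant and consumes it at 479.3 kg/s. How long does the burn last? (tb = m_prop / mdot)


tb = 64469 / 479.3 = 134.5 s

134.5 s


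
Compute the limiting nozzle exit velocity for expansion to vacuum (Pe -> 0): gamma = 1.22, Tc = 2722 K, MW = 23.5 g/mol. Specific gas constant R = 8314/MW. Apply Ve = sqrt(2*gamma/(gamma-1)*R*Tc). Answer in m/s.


R = 8314 / 23.5 = 353.79 J/(kg.K)
Ve = sqrt(2 * 1.22 / (1.22 - 1) * 353.79 * 2722) = 3268 m/s

3268 m/s


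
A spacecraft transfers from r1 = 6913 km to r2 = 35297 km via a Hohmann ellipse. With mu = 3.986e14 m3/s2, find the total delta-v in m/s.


V1 = sqrt(mu/r1) = 7593.38 m/s
dV1 = V1*(sqrt(2*r2/(r1+r2)) - 1) = 2226.62 m/s
V2 = sqrt(mu/r2) = 3360.47 m/s
dV2 = V2*(1 - sqrt(2*r1/(r1+r2))) = 1437.2 m/s
Total dV = 3664 m/s

3664 m/s


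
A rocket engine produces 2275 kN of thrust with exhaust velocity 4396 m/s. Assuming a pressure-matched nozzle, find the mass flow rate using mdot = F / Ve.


mdot = F / Ve = 2275000 / 4396 = 517.5 kg/s

517.5 kg/s


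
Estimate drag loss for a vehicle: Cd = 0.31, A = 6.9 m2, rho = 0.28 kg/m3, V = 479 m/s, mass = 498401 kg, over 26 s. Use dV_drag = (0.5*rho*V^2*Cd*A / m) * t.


D = 0.5 * 0.28 * 479^2 * 0.31 * 6.9 = 68708.4 N
a = 68708.4 / 498401 = 0.1379 m/s2
dV = 0.1379 * 26 = 3.6 m/s

3.6 m/s


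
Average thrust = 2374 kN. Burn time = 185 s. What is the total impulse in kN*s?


It = 2374 * 185 = 439190 kN*s

439190 kN*s


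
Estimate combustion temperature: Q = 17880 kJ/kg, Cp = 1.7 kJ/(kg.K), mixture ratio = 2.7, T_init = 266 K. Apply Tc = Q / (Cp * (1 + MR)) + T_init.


Tc = 17880 / (1.7 * (1 + 2.7)) + 266 = 3109 K

3109 K


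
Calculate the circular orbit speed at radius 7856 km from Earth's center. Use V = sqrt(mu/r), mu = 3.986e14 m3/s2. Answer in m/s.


V = sqrt(3.986e14 / 7856000) = 7123 m/s

7123 m/s


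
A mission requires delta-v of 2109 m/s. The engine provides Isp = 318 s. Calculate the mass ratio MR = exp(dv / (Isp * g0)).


Ve = 318 * 9.81 = 3119.58 m/s
MR = exp(2109 / 3119.58) = 1.966

1.966


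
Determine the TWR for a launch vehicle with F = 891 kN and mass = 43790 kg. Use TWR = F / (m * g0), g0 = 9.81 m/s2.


TWR = 891000 / (43790 * 9.81) = 2.07

2.07


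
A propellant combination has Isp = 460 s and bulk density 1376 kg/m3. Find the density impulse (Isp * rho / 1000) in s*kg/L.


rho*Isp = 460 * 1376 / 1000 = 633 s*kg/L

633 s*kg/L


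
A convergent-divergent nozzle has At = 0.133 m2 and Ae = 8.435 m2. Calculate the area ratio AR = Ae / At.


AR = 8.435 / 0.133 = 63.4

63.4


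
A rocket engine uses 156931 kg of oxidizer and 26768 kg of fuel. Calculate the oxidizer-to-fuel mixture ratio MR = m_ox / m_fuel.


MR = 156931 / 26768 = 5.86

5.86


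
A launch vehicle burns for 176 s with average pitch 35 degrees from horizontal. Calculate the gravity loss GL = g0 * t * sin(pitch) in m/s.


GL = 9.81 * 176 * sin(35 deg) = 990 m/s

990 m/s


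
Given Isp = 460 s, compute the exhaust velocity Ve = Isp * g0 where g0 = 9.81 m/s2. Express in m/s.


Ve = Isp * g0 = 460 * 9.81 = 4512.6 m/s

4512.6 m/s


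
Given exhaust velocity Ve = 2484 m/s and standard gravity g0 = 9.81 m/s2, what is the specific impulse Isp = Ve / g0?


Isp = Ve / g0 = 2484 / 9.81 = 253.2 s

253.2 s


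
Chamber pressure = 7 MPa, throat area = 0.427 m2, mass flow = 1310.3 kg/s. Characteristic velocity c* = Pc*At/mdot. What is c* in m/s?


c* = 7e6 * 0.427 / 1310.3 = 2281 m/s

2281 m/s


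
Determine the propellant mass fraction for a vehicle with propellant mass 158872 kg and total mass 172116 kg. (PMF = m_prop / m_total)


PMF = 158872 / 172116 = 0.923

0.923


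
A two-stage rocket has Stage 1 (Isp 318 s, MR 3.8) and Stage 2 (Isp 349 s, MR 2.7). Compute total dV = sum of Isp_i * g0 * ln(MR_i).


dV1 = 318 * 9.81 * ln(3.8) = 4164.6 m/s
dV2 = 349 * 9.81 * ln(2.7) = 3400.6 m/s
Total dV = 4164.6 + 3400.6 = 7565.2 m/s ~ 7565 m/s

7565 m/s


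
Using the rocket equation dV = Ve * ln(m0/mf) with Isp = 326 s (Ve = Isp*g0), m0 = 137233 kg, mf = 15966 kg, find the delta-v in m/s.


Ve = 326 * 9.81 = 3198.06 m/s
dV = 3198.06 * ln(137233/15966) = 6880 m/s

6880 m/s


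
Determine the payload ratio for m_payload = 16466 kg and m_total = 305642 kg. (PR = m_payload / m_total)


PR = 16466 / 305642 = 0.0539

0.0539


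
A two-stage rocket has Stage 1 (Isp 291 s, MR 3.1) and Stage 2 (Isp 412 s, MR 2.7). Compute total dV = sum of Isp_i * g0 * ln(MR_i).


dV1 = 291 * 9.81 * ln(3.1) = 3229.8 m/s
dV2 = 412 * 9.81 * ln(2.7) = 4014.4 m/s
Total dV = 3229.8 + 4014.4 = 7244.2 m/s ~ 7244 m/s

7244 m/s


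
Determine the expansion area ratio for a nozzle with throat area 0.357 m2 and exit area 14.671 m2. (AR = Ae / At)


AR = 14.671 / 0.357 = 41.1

41.1


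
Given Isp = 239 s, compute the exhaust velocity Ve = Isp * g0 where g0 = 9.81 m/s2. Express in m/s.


Ve = Isp * g0 = 239 * 9.81 = 2344.6 m/s

2344.6 m/s


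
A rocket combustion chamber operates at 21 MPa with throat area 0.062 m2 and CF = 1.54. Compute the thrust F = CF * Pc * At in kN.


F = 1.54 * 21e6 * 0.062 = 2.0051e+06 N = 2005.1 kN

2005.1 kN


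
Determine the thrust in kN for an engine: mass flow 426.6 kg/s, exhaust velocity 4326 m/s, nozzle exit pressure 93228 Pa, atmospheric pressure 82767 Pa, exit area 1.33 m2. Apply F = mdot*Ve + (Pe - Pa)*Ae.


F = 426.6 * 4326 + (93228 - 82767) * 1.33 = 1.8594e+06 N = 1859.4 kN

1859.4 kN


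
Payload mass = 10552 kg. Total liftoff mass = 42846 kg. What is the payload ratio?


PR = 10552 / 42846 = 0.2463

0.2463


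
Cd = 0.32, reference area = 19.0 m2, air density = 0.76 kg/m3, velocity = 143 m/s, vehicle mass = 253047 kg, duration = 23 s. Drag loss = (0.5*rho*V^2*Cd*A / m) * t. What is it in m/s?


D = 0.5 * 0.76 * 143^2 * 0.32 * 19.0 = 47245.37 N
a = 47245.37 / 253047 = 0.1867 m/s2
dV = 0.1867 * 23 = 4.3 m/s

4.3 m/s


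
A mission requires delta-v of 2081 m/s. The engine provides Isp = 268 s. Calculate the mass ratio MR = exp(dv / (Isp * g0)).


Ve = 268 * 9.81 = 2629.08 m/s
MR = exp(2081 / 2629.08) = 2.207

2.207


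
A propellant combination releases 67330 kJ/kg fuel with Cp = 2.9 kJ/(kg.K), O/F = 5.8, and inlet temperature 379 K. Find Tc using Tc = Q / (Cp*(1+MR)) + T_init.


Tc = 67330 / (2.9 * (1 + 5.8)) + 379 = 3793 K

3793 K


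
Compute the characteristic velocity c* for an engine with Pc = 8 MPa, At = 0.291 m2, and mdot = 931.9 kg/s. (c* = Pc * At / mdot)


c* = 8e6 * 0.291 / 931.9 = 2498 m/s

2498 m/s


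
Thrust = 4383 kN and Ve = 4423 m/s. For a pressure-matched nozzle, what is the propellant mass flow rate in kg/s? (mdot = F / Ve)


mdot = F / Ve = 4383000 / 4423 = 991.0 kg/s

991.0 kg/s


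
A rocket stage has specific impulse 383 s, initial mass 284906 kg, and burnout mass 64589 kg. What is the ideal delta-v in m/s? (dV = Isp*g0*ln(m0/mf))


Ve = 383 * 9.81 = 3757.23 m/s
dV = 3757.23 * ln(284906/64589) = 5576 m/s

5576 m/s


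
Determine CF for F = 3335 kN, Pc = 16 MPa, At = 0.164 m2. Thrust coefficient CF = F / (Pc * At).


CF = 3335000 / (16e6 * 0.164) = 1.27

1.27


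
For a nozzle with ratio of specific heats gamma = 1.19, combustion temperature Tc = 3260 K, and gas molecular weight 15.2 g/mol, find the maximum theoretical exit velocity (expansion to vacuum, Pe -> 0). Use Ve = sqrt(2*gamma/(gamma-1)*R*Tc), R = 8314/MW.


R = 8314 / 15.2 = 546.97 J/(kg.K)
Ve = sqrt(2 * 1.19 / (1.19 - 1) * 546.97 * 3260) = 4726 m/s

4726 m/s


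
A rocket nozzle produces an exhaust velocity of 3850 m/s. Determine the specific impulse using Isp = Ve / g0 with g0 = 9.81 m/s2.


Isp = Ve / g0 = 3850 / 9.81 = 392.5 s

392.5 s


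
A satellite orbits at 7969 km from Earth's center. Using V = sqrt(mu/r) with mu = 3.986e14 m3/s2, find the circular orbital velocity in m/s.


V = sqrt(3.986e14 / 7969000) = 7072 m/s

7072 m/s


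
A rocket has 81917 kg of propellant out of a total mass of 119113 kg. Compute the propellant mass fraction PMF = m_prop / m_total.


PMF = 81917 / 119113 = 0.688

0.688


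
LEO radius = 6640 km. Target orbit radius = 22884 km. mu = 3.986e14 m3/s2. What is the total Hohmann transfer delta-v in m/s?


V1 = sqrt(mu/r1) = 7747.91 m/s
dV1 = V1*(sqrt(2*r2/(r1+r2)) - 1) = 1898.77 m/s
V2 = sqrt(mu/r2) = 4173.52 m/s
dV2 = V2*(1 - sqrt(2*r1/(r1+r2))) = 1374.45 m/s
Total dV = 3273 m/s

3273 m/s


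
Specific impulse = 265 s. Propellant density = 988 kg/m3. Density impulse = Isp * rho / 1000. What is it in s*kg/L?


rho*Isp = 265 * 988 / 1000 = 262 s*kg/L

262 s*kg/L


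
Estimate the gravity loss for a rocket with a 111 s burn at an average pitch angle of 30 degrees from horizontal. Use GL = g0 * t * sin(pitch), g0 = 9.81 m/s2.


GL = 9.81 * 111 * sin(30 deg) = 544 m/s

544 m/s


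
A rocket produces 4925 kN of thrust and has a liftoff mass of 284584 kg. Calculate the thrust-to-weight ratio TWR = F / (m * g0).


TWR = 4925000 / (284584 * 9.81) = 1.76

1.76


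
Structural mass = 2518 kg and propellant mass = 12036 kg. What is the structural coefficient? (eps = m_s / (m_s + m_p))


eps = 2518 / (2518 + 12036) = 0.173

0.173


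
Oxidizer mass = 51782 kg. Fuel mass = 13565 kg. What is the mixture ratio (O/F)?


MR = 51782 / 13565 = 3.82

3.82


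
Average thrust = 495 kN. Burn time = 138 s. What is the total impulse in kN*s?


It = 495 * 138 = 68310 kN*s

68310 kN*s


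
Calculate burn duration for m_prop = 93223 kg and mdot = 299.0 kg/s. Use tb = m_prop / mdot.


tb = 93223 / 299.0 = 311.8 s

311.8 s


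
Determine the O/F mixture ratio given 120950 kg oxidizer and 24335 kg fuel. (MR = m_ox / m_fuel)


MR = 120950 / 24335 = 4.97

4.97


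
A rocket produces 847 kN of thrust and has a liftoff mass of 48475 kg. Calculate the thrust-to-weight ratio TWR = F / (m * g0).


TWR = 847000 / (48475 * 9.81) = 1.78

1.78


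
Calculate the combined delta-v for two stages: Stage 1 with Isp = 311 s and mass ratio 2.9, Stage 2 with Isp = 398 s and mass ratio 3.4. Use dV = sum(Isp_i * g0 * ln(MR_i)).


dV1 = 311 * 9.81 * ln(2.9) = 3248.3 m/s
dV2 = 398 * 9.81 * ln(3.4) = 4778.1 m/s
Total dV = 3248.3 + 4778.1 = 8026.4 m/s ~ 8026 m/s

8026 m/s


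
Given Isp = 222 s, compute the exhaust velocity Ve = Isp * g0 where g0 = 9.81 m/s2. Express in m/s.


Ve = Isp * g0 = 222 * 9.81 = 2177.8 m/s

2177.8 m/s


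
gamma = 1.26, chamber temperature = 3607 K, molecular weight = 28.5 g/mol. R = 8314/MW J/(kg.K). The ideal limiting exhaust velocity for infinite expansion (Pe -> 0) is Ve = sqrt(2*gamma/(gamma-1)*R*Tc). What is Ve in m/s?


R = 8314 / 28.5 = 291.72 J/(kg.K)
Ve = sqrt(2 * 1.26 / (1.26 - 1) * 291.72 * 3607) = 3194 m/s

3194 m/s


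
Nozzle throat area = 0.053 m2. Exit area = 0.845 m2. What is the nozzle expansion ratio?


AR = 0.845 / 0.053 = 15.9

15.9


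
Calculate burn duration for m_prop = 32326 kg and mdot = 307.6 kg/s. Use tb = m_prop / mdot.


tb = 32326 / 307.6 = 105.1 s

105.1 s


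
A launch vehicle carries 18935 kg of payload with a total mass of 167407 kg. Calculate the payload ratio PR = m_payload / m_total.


PR = 18935 / 167407 = 0.1131

0.1131


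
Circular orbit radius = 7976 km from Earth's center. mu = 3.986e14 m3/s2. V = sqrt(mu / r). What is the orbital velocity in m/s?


V = sqrt(3.986e14 / 7976000) = 7069 m/s

7069 m/s


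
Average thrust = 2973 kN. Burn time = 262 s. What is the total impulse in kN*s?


It = 2973 * 262 = 778926 kN*s

778926 kN*s


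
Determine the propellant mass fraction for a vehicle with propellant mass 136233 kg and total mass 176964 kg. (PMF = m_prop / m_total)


PMF = 136233 / 176964 = 0.77

0.77


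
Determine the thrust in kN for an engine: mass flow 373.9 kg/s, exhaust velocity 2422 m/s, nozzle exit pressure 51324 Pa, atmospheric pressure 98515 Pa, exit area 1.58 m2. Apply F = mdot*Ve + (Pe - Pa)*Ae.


F = 373.9 * 2422 + (51324 - 98515) * 1.58 = 831024.0 N = 831.0 kN

831.0 kN


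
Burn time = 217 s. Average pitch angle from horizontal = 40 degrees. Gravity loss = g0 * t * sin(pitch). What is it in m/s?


GL = 9.81 * 217 * sin(40 deg) = 1368 m/s

1368 m/s


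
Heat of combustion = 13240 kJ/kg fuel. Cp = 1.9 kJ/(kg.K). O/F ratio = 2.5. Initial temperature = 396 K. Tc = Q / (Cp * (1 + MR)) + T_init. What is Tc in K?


Tc = 13240 / (1.9 * (1 + 2.5)) + 396 = 2387 K

2387 K


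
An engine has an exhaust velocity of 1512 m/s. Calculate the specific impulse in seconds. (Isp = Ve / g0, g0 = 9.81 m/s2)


Isp = Ve / g0 = 1512 / 9.81 = 154.1 s

154.1 s


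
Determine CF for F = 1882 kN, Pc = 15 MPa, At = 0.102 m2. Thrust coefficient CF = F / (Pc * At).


CF = 1882000 / (15e6 * 0.102) = 1.23

1.23


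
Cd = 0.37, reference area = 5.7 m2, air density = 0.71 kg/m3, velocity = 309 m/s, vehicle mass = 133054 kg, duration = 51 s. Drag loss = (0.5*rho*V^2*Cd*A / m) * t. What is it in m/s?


D = 0.5 * 0.71 * 309^2 * 0.37 * 5.7 = 71486.15 N
a = 71486.15 / 133054 = 0.5373 m/s2
dV = 0.5373 * 51 = 27.4 m/s

27.4 m/s


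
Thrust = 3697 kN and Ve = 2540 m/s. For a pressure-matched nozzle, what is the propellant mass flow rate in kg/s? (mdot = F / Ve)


mdot = F / Ve = 3697000 / 2540 = 1455.5 kg/s

1455.5 kg/s


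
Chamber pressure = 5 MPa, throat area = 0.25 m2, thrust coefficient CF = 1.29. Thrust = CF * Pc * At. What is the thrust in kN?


F = 1.29 * 5e6 * 0.25 = 1.6125e+06 N = 1612.5 kN

1612.5 kN


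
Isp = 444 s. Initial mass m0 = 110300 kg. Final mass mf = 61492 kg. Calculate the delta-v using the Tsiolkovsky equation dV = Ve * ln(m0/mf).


Ve = 444 * 9.81 = 4355.64 m/s
dV = 4355.64 * ln(110300/61492) = 2545 m/s

2545 m/s


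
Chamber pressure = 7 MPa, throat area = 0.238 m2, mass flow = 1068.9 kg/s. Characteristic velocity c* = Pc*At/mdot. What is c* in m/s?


c* = 7e6 * 0.238 / 1068.9 = 1559 m/s

1559 m/s


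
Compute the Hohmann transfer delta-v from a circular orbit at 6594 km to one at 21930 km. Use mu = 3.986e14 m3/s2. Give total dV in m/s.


V1 = sqrt(mu/r1) = 7774.89 m/s
dV1 = V1*(sqrt(2*r2/(r1+r2)) - 1) = 1866.14 m/s
V2 = sqrt(mu/r2) = 4263.33 m/s
dV2 = V2*(1 - sqrt(2*r1/(r1+r2))) = 1364.43 m/s
Total dV = 3231 m/s

3231 m/s


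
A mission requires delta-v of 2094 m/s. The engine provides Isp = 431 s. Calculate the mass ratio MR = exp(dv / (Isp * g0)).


Ve = 431 * 9.81 = 4228.11 m/s
MR = exp(2094 / 4228.11) = 1.641

1.641


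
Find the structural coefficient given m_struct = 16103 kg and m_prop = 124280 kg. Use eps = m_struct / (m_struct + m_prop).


eps = 16103 / (16103 + 124280) = 0.1147

0.1147


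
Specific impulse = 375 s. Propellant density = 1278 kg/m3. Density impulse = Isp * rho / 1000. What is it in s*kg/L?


rho*Isp = 375 * 1278 / 1000 = 479 s*kg/L

479 s*kg/L


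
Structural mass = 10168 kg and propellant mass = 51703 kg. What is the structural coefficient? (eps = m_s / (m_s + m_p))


eps = 10168 / (10168 + 51703) = 0.1643

0.1643


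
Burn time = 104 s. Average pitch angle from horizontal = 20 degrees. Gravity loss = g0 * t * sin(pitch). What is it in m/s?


GL = 9.81 * 104 * sin(20 deg) = 349 m/s

349 m/s


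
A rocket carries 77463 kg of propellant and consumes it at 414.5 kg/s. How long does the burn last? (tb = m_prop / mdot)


tb = 77463 / 414.5 = 186.9 s

186.9 s


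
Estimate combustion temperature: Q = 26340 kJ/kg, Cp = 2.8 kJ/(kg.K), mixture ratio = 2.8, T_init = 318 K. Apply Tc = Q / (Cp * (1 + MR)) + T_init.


Tc = 26340 / (2.8 * (1 + 2.8)) + 318 = 2794 K

2794 K


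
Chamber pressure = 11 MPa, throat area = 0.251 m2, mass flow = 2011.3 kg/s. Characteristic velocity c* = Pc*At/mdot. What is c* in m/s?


c* = 11e6 * 0.251 / 2011.3 = 1373 m/s

1373 m/s


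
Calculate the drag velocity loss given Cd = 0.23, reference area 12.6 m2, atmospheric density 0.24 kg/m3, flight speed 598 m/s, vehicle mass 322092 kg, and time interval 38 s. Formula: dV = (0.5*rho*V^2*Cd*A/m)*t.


D = 0.5 * 0.24 * 598^2 * 0.23 * 12.6 = 124360.37 N
a = 124360.37 / 322092 = 0.3861 m/s2
dV = 0.3861 * 38 = 14.7 m/s

14.7 m/s


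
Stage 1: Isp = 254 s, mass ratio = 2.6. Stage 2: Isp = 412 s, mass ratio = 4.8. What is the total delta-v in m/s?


dV1 = 254 * 9.81 * ln(2.6) = 2380.9 m/s
dV2 = 412 * 9.81 * ln(4.8) = 6339.9 m/s
Total dV = 2380.9 + 6339.9 = 8720.8 m/s ~ 8721 m/s

8721 m/s


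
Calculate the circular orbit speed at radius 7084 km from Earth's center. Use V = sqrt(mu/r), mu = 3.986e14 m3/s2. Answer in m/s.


V = sqrt(3.986e14 / 7084000) = 7501 m/s

7501 m/s


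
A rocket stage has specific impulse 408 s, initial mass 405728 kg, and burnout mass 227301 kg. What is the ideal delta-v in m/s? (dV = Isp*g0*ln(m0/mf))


Ve = 408 * 9.81 = 4002.48 m/s
dV = 4002.48 * ln(405728/227301) = 2319 m/s

2319 m/s


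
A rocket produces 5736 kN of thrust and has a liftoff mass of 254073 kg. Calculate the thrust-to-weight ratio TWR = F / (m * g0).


TWR = 5736000 / (254073 * 9.81) = 2.3

2.3


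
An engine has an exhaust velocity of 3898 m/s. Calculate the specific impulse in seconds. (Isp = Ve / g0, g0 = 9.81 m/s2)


Isp = Ve / g0 = 3898 / 9.81 = 397.3 s

397.3 s


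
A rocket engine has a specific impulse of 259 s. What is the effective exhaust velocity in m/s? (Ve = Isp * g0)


Ve = Isp * g0 = 259 * 9.81 = 2540.8 m/s

2540.8 m/s


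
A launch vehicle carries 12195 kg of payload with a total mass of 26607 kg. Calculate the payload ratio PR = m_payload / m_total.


PR = 12195 / 26607 = 0.4583

0.4583


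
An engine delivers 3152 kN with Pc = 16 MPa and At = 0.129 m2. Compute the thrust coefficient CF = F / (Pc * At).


CF = 3152000 / (16e6 * 0.129) = 1.53

1.53


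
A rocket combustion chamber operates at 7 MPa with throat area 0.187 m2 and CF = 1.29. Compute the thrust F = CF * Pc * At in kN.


F = 1.29 * 7e6 * 0.187 = 1.6886e+06 N = 1688.6 kN

1688.6 kN


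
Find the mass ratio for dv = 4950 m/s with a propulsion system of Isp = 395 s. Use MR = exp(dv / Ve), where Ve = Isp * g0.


Ve = 395 * 9.81 = 3874.95 m/s
MR = exp(4950 / 3874.95) = 3.587

3.587


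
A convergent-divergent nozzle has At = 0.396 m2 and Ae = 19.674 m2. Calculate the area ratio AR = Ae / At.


AR = 19.674 / 0.396 = 49.7

49.7


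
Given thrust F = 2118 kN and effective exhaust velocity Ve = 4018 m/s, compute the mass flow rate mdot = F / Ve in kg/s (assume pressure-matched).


mdot = F / Ve = 2118000 / 4018 = 527.1 kg/s

527.1 kg/s


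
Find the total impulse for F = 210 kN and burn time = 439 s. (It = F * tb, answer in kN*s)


It = 210 * 439 = 92190 kN*s

92190 kN*s


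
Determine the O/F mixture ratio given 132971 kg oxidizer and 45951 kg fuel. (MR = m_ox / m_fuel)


MR = 132971 / 45951 = 2.89

2.89


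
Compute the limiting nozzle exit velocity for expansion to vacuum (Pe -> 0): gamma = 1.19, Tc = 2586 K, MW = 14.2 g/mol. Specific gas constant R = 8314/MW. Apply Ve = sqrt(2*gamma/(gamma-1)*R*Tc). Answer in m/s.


R = 8314 / 14.2 = 585.49 J/(kg.K)
Ve = sqrt(2 * 1.19 / (1.19 - 1) * 585.49 * 2586) = 4355 m/s

4355 m/s


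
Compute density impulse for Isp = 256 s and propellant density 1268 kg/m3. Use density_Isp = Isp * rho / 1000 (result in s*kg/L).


rho*Isp = 256 * 1268 / 1000 = 325 s*kg/L

325 s*kg/L


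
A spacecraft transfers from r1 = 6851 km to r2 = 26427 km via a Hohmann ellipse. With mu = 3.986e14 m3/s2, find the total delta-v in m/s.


V1 = sqrt(mu/r1) = 7627.67 m/s
dV1 = V1*(sqrt(2*r2/(r1+r2)) - 1) = 1985.18 m/s
V2 = sqrt(mu/r2) = 3883.69 m/s
dV2 = V2*(1 - sqrt(2*r1/(r1+r2))) = 1391.63 m/s
Total dV = 3377 m/s

3377 m/s


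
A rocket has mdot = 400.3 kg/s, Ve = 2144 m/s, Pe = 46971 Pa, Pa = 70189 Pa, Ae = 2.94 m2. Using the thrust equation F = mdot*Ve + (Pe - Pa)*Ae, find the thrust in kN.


F = 400.3 * 2144 + (46971 - 70189) * 2.94 = 789982.0 N = 790.0 kN

790.0 kN


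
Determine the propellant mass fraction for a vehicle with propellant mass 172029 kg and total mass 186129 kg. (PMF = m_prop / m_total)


PMF = 172029 / 186129 = 0.924

0.924


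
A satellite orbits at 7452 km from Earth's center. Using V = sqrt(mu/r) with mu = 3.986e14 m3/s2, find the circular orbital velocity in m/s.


V = sqrt(3.986e14 / 7452000) = 7314 m/s

7314 m/s


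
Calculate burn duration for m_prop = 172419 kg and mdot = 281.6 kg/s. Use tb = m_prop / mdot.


tb = 172419 / 281.6 = 612.3 s

612.3 s


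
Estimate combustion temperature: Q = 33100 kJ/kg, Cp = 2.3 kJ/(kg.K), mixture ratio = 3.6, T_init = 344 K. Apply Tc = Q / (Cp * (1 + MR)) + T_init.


Tc = 33100 / (2.3 * (1 + 3.6)) + 344 = 3473 K

3473 K
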